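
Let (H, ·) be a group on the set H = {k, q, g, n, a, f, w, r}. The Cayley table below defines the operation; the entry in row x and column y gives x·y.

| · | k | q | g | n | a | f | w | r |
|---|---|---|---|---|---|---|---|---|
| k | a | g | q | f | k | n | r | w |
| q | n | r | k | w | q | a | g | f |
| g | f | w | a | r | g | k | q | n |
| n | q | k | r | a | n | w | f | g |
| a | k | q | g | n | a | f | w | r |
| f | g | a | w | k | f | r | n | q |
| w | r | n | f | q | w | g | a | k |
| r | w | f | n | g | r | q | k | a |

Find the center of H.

{a, r}

An element z is central iff its row equals its column in the table.
For g: g·q = w ≠ k = q·g, so g ∉ Z.
Checking each element this way leaves Z(H) = {a, r}.
(Structurally, H here is isomorphic to the dihedral group D_4.)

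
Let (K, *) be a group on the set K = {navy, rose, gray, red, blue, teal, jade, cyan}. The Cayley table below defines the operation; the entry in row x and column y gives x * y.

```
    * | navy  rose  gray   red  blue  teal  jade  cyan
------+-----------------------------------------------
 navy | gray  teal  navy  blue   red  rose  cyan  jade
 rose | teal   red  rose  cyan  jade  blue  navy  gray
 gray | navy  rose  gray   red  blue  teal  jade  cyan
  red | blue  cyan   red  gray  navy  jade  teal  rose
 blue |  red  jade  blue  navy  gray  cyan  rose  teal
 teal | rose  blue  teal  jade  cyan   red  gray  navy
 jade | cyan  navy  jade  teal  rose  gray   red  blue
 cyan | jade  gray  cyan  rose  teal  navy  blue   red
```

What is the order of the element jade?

4

The identity element is gray (its row matches the header).
jade^1 = jade
jade^2 = jade * jade = red
jade^3 = red * jade = teal
jade^4 = teal * jade = gray
The first power of jade equal to the identity is jade^4, so ord(jade) = 4.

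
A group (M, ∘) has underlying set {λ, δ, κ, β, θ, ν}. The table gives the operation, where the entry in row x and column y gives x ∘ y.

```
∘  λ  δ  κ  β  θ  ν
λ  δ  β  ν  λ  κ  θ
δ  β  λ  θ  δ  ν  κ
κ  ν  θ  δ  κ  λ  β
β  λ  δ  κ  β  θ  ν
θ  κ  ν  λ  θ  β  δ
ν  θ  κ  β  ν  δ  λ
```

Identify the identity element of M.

β

The identity e satisfies e ∘ x = x for all x, so its row in the table reproduces the column headers.
Row β reads: λ, δ, κ, β, θ, ν — exactly the header order. So β is the identity.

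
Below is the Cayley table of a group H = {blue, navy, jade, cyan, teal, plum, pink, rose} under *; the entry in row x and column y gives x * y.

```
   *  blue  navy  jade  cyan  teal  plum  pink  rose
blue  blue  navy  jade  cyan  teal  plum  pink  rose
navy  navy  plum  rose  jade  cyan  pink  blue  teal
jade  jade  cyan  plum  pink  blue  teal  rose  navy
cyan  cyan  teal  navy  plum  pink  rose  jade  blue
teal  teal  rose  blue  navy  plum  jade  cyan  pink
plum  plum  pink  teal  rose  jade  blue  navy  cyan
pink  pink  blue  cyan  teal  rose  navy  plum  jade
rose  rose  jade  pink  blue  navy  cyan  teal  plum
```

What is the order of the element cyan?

The identity element is blue (its row matches the header).
cyan^1 = cyan
cyan^2 = cyan * cyan = plum
cyan^3 = plum * cyan = rose
cyan^4 = rose * cyan = blue
The first power of cyan equal to the identity is cyan^4, so ord(cyan) = 4.
(Structurally, H here is isomorphic to the quaternion group Q_8.)

4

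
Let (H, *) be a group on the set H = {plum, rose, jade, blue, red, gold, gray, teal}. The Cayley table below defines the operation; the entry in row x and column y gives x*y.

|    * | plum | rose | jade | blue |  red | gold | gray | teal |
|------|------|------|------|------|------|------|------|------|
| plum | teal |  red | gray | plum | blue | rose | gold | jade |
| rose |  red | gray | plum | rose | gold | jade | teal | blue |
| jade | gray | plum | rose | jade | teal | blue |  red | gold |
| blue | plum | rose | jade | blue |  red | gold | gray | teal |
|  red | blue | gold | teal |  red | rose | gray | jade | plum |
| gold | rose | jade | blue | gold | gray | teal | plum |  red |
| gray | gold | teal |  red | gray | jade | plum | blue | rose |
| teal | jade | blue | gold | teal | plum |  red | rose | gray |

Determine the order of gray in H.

2

The identity element is blue (its row matches the header).
gray^1 = gray
gray^2 = gray*gray = blue
The first power of gray equal to the identity is gray^2, so ord(gray) = 2.
(Structurally, H here is isomorphic to the cyclic group Z_8.)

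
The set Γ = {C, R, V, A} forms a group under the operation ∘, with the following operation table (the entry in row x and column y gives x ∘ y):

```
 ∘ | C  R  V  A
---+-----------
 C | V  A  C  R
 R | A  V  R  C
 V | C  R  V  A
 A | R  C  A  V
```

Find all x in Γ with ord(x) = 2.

Identity is V. Compute the order of each non-identity element by repeated multiplication:
  C: C → V  (order 2)
  R: R → V  (order 2)
  A: A → V  (order 2)
Elements of order 2: {A, C, R}.
(Structurally, Γ here is isomorphic to the Klein four-group V_4.)

{A, C, R}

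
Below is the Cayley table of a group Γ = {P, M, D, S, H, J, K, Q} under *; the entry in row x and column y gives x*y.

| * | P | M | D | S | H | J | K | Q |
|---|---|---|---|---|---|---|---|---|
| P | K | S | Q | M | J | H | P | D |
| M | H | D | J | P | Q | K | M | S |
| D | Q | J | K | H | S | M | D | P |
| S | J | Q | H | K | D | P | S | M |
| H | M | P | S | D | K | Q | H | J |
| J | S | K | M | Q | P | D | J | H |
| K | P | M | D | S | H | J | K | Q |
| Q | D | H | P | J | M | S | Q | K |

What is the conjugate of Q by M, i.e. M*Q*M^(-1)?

The identity is K. In row M, the entry K sits in column J, so M^(-1) = J.
M*Q = S
S*J = P
(Structurally, Γ here is isomorphic to the dihedral group D_4.)

P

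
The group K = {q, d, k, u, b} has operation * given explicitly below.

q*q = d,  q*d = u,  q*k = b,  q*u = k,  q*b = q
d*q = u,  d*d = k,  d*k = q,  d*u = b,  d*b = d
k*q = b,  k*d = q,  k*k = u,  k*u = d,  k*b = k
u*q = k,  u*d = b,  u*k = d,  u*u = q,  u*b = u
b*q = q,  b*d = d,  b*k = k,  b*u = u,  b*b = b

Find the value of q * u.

k

Read row q, column u: q * u = k.
(Structurally, K here is isomorphic to the cyclic group Z_5.)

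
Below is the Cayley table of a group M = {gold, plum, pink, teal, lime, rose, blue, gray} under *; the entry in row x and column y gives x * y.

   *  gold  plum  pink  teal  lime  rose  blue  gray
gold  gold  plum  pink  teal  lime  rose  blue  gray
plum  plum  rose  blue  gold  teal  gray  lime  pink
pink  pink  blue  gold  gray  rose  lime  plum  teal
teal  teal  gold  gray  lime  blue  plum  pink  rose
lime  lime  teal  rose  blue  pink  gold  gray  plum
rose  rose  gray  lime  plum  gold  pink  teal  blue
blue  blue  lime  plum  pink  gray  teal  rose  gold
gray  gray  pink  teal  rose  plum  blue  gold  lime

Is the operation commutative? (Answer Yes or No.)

Yes

Check whether the table is symmetric across its main diagonal.
Every entry (row x, col y) equals the entry (row y, col x), so M is abelian.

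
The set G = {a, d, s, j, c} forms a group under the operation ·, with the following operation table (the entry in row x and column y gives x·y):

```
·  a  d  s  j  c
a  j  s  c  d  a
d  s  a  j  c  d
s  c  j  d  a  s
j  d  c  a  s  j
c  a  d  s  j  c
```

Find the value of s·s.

Read row s, column s: s·s = d.

d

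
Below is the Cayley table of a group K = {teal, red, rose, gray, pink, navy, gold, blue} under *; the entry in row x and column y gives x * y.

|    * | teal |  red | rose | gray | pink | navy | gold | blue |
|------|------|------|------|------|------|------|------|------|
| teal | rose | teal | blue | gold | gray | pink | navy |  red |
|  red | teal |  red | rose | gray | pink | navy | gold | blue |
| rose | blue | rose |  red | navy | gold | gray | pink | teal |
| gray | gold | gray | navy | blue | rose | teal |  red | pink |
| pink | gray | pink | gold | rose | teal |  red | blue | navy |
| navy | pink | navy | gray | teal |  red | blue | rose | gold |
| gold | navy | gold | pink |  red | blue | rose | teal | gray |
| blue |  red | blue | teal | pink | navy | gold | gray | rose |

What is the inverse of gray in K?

First locate the identity: row red matches the header, so red is the identity.
Scan row gray for red: gray * gold = red. Hence gray^(-1) = gold.

gold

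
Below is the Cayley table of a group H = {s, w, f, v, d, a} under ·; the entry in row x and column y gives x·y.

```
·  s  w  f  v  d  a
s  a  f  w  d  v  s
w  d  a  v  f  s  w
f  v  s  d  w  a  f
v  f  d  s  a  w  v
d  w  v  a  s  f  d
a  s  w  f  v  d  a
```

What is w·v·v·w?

a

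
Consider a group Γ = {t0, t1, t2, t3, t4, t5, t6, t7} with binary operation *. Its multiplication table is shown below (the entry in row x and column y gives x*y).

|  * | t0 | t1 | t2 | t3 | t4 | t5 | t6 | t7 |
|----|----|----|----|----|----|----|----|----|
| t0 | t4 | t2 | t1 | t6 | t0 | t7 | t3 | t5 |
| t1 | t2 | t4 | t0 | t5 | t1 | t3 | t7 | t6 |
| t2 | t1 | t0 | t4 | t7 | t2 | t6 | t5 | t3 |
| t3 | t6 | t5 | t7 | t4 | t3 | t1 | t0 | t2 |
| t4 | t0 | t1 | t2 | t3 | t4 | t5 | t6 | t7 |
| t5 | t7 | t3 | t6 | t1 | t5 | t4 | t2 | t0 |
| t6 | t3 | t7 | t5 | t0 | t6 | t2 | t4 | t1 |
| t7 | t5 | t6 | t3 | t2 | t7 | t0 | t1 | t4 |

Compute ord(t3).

2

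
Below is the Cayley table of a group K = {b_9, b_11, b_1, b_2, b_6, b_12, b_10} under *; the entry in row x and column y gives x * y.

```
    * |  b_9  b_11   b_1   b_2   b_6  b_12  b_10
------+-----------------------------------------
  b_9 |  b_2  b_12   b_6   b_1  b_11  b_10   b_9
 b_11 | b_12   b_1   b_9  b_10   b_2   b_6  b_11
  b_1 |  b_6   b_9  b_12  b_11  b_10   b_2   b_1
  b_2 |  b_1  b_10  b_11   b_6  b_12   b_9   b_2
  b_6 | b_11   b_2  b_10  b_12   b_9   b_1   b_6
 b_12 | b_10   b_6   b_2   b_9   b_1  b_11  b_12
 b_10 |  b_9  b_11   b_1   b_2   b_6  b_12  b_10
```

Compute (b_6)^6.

b_1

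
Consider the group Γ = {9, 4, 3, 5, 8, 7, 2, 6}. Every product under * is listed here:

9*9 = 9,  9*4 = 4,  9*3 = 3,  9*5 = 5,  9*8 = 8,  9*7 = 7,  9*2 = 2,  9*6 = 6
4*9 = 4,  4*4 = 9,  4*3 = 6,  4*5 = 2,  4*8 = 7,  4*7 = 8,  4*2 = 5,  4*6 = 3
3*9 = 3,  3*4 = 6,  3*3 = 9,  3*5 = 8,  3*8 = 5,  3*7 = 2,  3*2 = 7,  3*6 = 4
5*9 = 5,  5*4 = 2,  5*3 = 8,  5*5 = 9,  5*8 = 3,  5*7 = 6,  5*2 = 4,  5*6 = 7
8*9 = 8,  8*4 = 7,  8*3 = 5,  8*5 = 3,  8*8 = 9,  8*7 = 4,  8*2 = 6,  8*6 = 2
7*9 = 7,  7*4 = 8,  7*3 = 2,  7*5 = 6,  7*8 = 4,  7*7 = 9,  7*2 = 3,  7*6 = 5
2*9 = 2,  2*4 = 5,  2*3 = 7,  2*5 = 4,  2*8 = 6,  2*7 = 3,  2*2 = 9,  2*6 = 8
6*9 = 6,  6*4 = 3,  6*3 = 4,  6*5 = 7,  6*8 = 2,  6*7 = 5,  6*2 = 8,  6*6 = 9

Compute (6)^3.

6

6^1 = 6
6^2 = 6 * 6 = 9
6^3 = 9 * 6 = 6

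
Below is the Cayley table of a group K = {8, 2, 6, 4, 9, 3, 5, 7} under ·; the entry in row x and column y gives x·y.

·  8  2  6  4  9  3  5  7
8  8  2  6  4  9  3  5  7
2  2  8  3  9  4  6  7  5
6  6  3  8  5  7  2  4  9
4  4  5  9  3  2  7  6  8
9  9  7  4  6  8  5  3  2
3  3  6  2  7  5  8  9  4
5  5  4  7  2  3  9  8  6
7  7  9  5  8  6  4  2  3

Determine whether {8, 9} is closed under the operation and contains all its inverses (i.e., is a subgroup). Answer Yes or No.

Yes

{8, 9} contains the identity 8.
Checking products: every product of two elements of {8, 9} (read from the table) lies in {8, 9}, so the set is closed.
In a finite group, a nonempty closed subset is a subgroup. So {8, 9} ≤ K.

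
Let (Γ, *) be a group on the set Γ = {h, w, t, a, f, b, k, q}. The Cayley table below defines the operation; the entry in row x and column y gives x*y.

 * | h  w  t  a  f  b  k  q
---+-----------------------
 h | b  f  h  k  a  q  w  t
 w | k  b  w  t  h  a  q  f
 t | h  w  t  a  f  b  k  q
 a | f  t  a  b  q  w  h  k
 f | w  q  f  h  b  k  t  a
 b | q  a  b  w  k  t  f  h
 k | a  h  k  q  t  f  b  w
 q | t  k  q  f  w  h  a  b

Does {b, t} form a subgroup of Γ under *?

{b, t} contains the identity t.
Checking products: every product of two elements of {b, t} (read from the table) lies in {b, t}, so the set is closed.
In a finite group, a nonempty closed subset is a subgroup. So {b, t} ≤ Γ.
(Structurally, Γ here is isomorphic to the quaternion group Q_8.)

Yes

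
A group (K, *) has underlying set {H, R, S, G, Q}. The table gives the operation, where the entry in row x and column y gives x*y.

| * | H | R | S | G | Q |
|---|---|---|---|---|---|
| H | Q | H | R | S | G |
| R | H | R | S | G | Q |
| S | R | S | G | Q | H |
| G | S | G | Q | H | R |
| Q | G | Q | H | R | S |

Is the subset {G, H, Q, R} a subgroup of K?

G*H = S, which is not in {G, H, Q, R}.
The subset is not closed under *, so it is not a subgroup.
(Structurally, K here is isomorphic to the cyclic group Z_5.)

No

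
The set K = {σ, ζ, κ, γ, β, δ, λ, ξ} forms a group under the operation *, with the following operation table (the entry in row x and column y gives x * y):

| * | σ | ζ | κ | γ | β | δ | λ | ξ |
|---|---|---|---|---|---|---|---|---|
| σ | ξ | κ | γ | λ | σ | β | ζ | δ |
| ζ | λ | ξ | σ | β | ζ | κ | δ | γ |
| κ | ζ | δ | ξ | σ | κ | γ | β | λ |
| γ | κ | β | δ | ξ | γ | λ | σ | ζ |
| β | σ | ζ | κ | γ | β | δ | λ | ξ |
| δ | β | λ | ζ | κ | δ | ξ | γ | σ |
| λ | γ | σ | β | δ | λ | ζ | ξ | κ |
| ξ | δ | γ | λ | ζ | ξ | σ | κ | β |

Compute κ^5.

κ^1 = κ
κ^2 = κ * κ = ξ
κ^3 = ξ * κ = λ
κ^4 = λ * κ = β
κ^5 = β * κ = κ

κ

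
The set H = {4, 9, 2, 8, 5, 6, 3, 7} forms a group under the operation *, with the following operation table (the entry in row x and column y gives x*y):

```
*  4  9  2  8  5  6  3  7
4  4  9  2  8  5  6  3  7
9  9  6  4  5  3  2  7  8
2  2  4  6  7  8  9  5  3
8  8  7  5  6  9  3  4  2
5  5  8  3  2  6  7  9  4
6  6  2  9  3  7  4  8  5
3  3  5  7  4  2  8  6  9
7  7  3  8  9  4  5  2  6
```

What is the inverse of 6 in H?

First locate the identity: row 4 matches the header, so 4 is the identity.
Scan row 6 for 4: 6*6 = 4. Hence 6^(-1) = 6.

6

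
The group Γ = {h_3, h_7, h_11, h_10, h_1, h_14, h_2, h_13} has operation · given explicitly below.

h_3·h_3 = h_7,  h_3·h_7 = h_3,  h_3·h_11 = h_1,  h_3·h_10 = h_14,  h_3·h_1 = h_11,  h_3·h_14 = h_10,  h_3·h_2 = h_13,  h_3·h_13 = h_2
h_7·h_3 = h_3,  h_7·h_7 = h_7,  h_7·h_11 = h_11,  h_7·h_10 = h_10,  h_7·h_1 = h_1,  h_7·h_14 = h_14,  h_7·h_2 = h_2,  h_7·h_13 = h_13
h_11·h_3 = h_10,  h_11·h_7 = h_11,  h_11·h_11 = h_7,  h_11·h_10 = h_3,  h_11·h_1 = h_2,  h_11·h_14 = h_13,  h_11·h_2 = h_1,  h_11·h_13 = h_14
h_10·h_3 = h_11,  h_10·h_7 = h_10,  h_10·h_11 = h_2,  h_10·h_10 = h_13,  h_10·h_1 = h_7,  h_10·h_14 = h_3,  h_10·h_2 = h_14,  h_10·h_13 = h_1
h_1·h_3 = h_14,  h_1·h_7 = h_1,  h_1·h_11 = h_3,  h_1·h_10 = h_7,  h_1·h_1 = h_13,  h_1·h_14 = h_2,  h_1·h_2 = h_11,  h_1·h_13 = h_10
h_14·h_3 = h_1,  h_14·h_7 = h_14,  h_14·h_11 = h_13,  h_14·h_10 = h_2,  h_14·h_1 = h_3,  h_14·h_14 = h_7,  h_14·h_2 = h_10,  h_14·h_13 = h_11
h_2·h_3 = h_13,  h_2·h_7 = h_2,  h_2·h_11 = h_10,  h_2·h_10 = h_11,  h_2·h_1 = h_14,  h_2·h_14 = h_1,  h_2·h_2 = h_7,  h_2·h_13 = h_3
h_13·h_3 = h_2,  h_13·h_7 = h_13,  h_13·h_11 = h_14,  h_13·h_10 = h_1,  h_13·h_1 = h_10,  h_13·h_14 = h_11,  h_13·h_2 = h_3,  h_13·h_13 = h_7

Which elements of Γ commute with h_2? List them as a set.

{h_13, h_2, h_3, h_7}

Compare row h_2 with column h_2 entry by entry.
h_13·h_2 = h_3 = h_2·h_13, so h_13 commutes with h_2.
h_1·h_2 = h_11 but h_2·h_1 = h_14, so h_1 does not.
Collecting the elements that commute with h_2: C(h_2) = {h_13, h_2, h_3, h_7}.
(Structurally, Γ here is isomorphic to the dihedral group D_4.)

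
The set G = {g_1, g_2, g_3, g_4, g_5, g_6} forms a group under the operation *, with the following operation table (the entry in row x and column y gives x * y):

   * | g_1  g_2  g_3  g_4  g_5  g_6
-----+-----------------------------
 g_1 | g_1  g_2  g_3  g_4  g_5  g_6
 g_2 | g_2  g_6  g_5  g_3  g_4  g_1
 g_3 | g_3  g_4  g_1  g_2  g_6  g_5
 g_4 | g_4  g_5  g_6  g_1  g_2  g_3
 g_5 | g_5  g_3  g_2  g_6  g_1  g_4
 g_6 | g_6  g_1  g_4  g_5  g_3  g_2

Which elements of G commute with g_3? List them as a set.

{g_1, g_3}

Compare row g_3 with column g_3 entry by entry.
g_2 * g_3 = g_5 but g_3 * g_2 = g_4, so g_2 does not.
Collecting the elements that commute with g_3: C(g_3) = {g_1, g_3}.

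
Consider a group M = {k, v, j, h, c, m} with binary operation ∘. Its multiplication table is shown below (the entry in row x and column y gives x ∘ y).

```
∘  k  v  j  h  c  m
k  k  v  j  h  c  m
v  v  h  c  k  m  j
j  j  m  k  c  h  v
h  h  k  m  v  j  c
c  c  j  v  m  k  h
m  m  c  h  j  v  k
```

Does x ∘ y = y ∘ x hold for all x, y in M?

h ∘ m = c but m ∘ h = j.
Since h and m do not commute, M is not abelian.

No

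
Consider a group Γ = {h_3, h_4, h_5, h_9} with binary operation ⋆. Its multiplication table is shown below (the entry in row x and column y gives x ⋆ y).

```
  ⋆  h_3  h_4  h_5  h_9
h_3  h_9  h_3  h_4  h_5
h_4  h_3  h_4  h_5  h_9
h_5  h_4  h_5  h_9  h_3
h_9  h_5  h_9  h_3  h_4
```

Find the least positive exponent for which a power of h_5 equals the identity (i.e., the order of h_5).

4

The identity element is h_4 (its row matches the header).
h_5^1 = h_5
h_5^2 = h_5 ⋆ h_5 = h_9
h_5^3 = h_9 ⋆ h_5 = h_3
h_5^4 = h_3 ⋆ h_5 = h_4
The first power of h_5 equal to the identity is h_5^4, so ord(h_5) = 4.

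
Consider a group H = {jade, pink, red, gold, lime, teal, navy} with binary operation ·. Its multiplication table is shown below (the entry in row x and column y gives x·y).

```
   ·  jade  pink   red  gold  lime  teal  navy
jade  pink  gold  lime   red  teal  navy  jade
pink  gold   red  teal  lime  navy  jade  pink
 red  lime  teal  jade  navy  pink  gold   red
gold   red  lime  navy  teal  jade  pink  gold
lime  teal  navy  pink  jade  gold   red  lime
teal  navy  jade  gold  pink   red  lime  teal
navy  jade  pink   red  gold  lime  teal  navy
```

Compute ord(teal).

7

The identity element is navy (its row matches the header).
teal^1 = teal
teal^2 = teal·teal = lime
teal^3 = lime·teal = red
teal^4 = red·teal = gold
teal^5 = gold·teal = pink
teal^6 = pink·teal = jade
teal^7 = jade·teal = navy
The first power of teal equal to the identity is teal^7, so ord(teal) = 7.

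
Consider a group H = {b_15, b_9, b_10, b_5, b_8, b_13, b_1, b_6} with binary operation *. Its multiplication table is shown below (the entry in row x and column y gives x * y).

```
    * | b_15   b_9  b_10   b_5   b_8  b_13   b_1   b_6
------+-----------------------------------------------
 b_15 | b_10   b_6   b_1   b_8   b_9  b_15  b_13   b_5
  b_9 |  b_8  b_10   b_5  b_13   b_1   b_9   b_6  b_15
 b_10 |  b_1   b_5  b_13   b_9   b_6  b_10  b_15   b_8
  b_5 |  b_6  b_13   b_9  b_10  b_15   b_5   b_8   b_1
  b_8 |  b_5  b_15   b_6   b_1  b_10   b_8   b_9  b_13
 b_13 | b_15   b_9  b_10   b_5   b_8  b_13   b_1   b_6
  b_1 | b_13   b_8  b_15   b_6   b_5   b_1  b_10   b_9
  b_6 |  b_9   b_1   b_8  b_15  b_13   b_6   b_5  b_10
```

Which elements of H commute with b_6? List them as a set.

Compare row b_6 with column b_6 entry by entry.
b_8 * b_6 = b_13 = b_6 * b_8, so b_8 commutes with b_6.
b_15 * b_6 = b_5 but b_6 * b_15 = b_9, so b_15 does not.
Collecting the elements that commute with b_6: C(b_6) = {b_10, b_13, b_6, b_8}.

{b_10, b_13, b_6, b_8}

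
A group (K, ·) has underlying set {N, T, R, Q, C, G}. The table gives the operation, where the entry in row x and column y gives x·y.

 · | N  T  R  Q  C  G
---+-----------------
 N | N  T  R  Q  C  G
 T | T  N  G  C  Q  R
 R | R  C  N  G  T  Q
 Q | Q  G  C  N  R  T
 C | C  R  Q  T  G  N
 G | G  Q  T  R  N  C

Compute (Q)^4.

Q^1 = Q
Q^2 = Q·Q = N
Q^3 = N·Q = Q
Q^4 = Q·Q = N

N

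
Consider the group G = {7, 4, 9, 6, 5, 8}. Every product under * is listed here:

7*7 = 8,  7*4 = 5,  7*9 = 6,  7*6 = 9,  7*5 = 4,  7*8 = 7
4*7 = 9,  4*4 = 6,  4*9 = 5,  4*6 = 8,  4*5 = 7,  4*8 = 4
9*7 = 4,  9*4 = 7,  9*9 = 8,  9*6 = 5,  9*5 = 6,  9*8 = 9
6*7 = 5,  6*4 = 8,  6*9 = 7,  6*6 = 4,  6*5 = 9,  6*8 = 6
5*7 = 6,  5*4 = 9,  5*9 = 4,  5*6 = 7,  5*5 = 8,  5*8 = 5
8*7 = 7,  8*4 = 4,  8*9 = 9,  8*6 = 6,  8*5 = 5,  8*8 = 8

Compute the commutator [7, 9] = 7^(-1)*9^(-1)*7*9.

4

Identity is 8; from the table 7^(-1) = 7 and 9^(-1) = 9.
7*9 = 6
6*7 = 5
5*9 = 4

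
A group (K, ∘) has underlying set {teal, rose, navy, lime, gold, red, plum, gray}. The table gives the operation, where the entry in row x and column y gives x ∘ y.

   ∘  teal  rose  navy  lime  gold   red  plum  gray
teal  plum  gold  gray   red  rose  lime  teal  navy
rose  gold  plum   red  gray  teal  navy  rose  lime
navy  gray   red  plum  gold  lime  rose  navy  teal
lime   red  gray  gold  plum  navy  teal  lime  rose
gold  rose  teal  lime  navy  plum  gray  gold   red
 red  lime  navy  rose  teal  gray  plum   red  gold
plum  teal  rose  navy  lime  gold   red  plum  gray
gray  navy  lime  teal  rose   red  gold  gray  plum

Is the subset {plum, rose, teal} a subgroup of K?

teal ∘ rose = gold, which is not in {plum, rose, teal}.
The subset is not closed under ∘, so it is not a subgroup.

No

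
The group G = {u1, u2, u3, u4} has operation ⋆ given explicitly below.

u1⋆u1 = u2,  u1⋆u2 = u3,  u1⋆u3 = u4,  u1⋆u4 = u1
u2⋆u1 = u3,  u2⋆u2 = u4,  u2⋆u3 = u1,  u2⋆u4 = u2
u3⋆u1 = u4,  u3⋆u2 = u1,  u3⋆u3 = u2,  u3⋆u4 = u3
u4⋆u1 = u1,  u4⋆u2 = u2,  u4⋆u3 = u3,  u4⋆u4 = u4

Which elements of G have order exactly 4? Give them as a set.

Identity is u4. Compute the order of each non-identity element by repeated multiplication:
  u1: u1 → u2 → u3 → u4  (order 4)
  u2: u2 → u4  (order 2)
  u3: u3 → u2 → u1 → u4  (order 4)
Elements of order 4: {u1, u3}.
(Structurally, G here is isomorphic to the cyclic group Z_4.)

{u1, u3}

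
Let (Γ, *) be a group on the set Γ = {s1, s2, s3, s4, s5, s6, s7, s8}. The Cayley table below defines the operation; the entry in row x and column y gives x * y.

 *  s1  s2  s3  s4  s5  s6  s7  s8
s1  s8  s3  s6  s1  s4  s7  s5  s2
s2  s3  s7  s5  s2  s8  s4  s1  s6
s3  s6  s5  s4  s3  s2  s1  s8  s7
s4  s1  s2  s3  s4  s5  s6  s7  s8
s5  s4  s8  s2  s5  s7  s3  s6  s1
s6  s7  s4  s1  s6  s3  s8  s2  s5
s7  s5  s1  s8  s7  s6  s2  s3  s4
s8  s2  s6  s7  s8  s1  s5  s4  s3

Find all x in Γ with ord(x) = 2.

Identity is s4. Compute the order of each non-identity element by repeated multiplication:
  s1: s1 → s8 → s2 → s3 → s6 → s7 → s5 → s4  (order 8)
  s2: s2 → s7 → s1 → s3 → s5 → s8 → s6 → s4  (order 8)
  s3: s3 → s4  (order 2)
  s5: s5 → s7 → s6 → s3 → s2 → s8 → s1 → s4  (order 8)
  s6: s6 → s8 → s5 → s3 → s1 → s7 → s2 → s4  (order 8)
  s7: s7 → s3 → s8 → s4  (order 4)
  s8: s8 → s3 → s7 → s4  (order 4)
Elements of order 2: {s3}.
(Structurally, Γ here is isomorphic to the cyclic group Z_8.)

{s3}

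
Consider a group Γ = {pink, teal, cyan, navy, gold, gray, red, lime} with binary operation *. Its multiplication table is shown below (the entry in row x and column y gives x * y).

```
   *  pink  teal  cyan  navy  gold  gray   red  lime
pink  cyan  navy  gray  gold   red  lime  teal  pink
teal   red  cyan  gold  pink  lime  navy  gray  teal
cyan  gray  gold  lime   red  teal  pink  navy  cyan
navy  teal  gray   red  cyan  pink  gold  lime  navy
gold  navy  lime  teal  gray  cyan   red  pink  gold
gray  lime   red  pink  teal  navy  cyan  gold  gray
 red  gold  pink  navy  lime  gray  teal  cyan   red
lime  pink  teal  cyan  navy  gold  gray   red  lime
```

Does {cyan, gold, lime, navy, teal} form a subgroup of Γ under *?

No

cyan * navy = red, which is not in {cyan, gold, lime, navy, teal}.
The subset is not closed under *, so it is not a subgroup.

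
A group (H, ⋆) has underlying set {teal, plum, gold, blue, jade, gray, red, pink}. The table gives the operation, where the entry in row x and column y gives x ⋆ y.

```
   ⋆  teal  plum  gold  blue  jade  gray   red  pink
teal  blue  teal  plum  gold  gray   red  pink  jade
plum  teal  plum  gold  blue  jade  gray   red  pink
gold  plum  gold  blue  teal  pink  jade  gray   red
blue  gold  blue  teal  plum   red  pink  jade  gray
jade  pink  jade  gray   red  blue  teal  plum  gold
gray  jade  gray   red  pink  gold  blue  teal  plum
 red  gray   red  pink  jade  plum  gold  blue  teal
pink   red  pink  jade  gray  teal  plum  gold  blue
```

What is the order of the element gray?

4

The identity element is plum (its row matches the header).
gray^1 = gray
gray^2 = gray ⋆ gray = blue
gray^3 = blue ⋆ gray = pink
gray^4 = pink ⋆ gray = plum
The first power of gray equal to the identity is gray^4, so ord(gray) = 4.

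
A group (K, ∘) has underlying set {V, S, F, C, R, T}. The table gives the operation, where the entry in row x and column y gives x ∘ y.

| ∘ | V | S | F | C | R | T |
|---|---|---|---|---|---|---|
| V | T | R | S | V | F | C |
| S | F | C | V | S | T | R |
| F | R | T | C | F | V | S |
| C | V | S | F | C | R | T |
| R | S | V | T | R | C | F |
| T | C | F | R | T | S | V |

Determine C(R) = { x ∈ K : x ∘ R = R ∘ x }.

{C, R}

Compare row R with column R entry by entry.
V ∘ R = F but R ∘ V = S, so V does not.
Collecting the elements that commute with R: C(R) = {C, R}.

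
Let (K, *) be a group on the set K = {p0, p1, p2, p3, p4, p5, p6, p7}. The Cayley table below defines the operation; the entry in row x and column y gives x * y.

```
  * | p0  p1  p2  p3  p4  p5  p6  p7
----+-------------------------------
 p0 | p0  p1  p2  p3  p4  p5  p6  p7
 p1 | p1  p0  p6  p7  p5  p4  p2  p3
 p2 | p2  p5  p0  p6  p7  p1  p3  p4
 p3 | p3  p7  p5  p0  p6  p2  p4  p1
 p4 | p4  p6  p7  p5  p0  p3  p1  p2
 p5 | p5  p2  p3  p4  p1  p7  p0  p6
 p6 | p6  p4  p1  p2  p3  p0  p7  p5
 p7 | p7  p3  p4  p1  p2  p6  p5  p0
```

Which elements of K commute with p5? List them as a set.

{p0, p5, p6, p7}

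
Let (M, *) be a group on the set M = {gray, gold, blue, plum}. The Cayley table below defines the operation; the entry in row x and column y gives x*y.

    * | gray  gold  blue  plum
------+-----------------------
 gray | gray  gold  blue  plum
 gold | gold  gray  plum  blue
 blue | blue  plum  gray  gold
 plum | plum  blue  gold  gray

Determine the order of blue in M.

2

The identity element is gray (its row matches the header).
blue^1 = blue
blue^2 = blue*blue = gray
The first power of blue equal to the identity is blue^2, so ord(blue) = 2.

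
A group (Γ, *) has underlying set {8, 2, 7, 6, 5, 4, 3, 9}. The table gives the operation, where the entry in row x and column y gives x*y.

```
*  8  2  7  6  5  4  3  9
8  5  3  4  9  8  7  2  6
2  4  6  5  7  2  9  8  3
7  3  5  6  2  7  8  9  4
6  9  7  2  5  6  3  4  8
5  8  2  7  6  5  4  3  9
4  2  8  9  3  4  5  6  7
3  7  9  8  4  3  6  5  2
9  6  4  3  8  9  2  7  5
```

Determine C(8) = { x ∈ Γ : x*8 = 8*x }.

{5, 6, 8, 9}

Compare row 8 with column 8 entry by entry.
6*8 = 9 = 8*6, so 6 commutes with 8.
3*8 = 7 but 8*3 = 2, so 3 does not.
Collecting the elements that commute with 8: C(8) = {5, 6, 8, 9}.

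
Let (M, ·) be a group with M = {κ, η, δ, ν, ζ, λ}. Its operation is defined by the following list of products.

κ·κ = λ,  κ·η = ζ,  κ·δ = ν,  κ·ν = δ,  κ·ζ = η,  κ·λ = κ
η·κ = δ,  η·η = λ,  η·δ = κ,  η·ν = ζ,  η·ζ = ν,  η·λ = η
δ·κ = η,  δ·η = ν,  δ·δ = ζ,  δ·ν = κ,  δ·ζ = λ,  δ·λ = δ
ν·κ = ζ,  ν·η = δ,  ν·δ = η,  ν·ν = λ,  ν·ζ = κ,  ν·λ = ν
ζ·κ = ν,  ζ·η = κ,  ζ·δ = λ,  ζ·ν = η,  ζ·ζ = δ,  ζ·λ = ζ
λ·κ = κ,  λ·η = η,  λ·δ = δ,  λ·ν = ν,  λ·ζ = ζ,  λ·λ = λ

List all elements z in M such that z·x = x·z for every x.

{λ}

An element z is central iff its row equals its column in the table.
For δ: δ·κ = η ≠ ν = κ·δ, so δ ∉ Z.
Checking each element this way leaves Z(M) = {λ}.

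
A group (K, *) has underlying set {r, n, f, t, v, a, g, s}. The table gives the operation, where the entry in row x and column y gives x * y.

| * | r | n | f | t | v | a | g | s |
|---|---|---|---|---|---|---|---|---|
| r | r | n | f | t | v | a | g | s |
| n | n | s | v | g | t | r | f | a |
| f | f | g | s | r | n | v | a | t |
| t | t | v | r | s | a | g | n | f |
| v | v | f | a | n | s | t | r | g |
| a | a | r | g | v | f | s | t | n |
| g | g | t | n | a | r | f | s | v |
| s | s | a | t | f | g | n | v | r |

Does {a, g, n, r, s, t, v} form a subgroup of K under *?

s * t = f, which is not in {a, g, n, r, s, t, v}.
The subset is not closed under *, so it is not a subgroup.

No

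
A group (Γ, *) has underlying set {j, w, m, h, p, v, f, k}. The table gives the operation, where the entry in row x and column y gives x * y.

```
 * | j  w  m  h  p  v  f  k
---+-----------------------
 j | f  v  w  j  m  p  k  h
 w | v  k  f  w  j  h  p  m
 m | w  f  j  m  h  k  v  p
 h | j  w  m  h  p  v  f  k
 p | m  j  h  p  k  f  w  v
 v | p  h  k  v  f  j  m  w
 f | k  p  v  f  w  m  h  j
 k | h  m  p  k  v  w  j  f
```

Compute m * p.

h

Read row m, column p: m * p = h.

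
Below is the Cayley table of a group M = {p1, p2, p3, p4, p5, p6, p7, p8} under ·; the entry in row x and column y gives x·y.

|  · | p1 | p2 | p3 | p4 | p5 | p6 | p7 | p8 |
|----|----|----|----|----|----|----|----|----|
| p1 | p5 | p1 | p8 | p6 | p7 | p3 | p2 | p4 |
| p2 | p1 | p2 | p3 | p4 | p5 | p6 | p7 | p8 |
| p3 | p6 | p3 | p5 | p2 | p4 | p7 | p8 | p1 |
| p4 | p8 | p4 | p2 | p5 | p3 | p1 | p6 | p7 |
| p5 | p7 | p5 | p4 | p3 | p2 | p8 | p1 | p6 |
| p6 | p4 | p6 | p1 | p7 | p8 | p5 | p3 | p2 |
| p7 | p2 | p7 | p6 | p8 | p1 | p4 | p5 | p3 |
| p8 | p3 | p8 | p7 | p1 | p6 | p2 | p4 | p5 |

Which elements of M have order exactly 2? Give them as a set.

{p5}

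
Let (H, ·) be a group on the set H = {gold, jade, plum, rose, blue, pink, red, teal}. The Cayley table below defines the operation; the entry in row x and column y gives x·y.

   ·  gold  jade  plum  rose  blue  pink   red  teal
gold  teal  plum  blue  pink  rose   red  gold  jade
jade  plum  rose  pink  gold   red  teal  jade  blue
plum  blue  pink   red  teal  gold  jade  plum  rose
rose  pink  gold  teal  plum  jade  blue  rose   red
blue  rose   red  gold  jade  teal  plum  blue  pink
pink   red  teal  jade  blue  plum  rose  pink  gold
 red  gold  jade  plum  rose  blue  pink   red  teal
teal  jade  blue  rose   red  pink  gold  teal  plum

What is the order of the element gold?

The identity element is red (its row matches the header).
gold^1 = gold
gold^2 = gold·gold = teal
gold^3 = teal·gold = jade
gold^4 = jade·gold = plum
gold^5 = plum·gold = blue
gold^6 = blue·gold = rose
gold^7 = rose·gold = pink
gold^8 = pink·gold = red
The first power of gold equal to the identity is gold^8, so ord(gold) = 8.

8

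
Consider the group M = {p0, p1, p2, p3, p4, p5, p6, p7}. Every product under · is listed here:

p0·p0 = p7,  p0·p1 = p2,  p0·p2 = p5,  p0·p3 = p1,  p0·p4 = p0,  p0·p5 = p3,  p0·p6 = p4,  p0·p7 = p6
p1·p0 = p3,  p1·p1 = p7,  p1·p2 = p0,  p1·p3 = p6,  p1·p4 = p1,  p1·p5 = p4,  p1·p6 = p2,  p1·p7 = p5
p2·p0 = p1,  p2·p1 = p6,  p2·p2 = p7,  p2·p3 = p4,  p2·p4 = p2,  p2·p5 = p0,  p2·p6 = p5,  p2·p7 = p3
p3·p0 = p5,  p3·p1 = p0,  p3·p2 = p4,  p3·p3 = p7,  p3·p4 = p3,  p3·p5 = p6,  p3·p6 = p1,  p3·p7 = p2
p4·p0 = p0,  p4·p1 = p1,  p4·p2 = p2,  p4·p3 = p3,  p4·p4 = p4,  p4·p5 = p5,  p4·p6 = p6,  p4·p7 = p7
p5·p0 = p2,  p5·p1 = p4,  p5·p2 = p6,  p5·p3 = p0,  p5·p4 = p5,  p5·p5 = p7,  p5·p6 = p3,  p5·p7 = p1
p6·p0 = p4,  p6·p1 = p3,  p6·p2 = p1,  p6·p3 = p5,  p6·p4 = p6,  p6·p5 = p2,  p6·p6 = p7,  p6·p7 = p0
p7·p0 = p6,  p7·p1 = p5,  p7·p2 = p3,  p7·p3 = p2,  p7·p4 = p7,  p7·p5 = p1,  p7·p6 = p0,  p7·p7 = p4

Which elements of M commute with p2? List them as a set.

Compare row p2 with column p2 entry by entry.
p7·p2 = p3 = p2·p7, so p7 commutes with p2.
p0·p2 = p5 but p2·p0 = p1, so p0 does not.
Collecting the elements that commute with p2: C(p2) = {p2, p3, p4, p7}.

{p2, p3, p4, p7}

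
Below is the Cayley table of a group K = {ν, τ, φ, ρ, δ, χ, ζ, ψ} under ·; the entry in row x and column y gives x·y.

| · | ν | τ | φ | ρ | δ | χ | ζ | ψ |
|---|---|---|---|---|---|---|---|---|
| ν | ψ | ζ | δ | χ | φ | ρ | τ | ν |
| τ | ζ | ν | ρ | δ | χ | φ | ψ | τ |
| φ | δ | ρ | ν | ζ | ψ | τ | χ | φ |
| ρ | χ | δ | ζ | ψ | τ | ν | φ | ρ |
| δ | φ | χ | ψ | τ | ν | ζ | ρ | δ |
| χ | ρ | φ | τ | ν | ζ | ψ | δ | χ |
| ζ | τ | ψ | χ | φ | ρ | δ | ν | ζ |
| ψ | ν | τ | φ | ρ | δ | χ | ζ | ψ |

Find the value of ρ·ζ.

φ

Read row ρ, column ζ: ρ·ζ = φ.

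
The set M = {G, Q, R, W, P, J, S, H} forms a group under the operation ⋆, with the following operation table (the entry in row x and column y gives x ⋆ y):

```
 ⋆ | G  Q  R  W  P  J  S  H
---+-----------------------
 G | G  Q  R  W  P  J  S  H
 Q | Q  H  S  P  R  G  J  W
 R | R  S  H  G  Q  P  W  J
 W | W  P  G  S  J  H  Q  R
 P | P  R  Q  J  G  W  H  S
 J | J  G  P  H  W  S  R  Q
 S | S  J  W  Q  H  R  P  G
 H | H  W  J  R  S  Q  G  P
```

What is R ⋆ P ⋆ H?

W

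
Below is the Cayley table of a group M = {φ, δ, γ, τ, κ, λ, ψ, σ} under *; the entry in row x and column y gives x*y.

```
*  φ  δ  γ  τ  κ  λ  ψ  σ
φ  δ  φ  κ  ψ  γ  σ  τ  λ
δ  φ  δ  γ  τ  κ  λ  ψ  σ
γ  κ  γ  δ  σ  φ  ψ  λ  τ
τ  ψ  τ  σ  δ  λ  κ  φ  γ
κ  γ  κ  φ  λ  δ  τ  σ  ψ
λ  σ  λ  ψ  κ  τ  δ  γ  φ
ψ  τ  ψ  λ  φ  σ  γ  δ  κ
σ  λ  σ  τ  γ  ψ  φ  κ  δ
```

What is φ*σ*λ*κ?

κ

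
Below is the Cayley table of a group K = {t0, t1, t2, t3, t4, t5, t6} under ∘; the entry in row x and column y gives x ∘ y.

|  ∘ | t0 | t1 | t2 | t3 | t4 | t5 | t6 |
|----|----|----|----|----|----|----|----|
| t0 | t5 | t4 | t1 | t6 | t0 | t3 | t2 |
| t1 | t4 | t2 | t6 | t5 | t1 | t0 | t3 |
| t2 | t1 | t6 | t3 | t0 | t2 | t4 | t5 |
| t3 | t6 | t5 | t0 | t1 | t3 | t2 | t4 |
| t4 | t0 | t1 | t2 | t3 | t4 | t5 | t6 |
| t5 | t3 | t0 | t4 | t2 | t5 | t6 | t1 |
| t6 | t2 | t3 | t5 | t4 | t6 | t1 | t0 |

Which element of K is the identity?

The identity e satisfies e ∘ x = x for all x, so its row in the table reproduces the column headers.
Row t4 reads: t0, t1, t2, t3, t4, t5, t6 — exactly the header order. So t4 is the identity.

t4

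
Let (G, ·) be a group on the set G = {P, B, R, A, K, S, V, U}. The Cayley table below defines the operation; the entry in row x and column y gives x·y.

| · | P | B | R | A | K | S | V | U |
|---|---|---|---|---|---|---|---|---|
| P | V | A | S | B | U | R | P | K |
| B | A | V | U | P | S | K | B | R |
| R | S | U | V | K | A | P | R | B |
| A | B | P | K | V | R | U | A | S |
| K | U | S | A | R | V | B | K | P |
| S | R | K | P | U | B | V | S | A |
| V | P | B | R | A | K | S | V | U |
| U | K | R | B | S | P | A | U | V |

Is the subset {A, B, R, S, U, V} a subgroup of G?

No

A·R = K, which is not in {A, B, R, S, U, V}.
The subset is not closed under ·, so it is not a subgroup.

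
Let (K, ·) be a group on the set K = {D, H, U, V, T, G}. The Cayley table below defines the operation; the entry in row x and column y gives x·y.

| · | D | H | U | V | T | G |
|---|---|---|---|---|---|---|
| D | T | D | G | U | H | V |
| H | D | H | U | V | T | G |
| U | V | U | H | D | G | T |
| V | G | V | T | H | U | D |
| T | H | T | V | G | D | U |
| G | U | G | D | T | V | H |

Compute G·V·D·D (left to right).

D

G·V = T
T·D = H
H·D = D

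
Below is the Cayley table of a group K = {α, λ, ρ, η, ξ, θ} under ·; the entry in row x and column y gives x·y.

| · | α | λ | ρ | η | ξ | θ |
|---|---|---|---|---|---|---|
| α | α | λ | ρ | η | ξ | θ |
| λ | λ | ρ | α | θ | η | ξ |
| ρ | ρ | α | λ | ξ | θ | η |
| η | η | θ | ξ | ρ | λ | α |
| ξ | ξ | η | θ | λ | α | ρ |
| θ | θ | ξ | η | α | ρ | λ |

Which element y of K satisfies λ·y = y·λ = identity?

First locate the identity: row α matches the header, so α is the identity.
Scan row λ for α: λ·ρ = α. Hence λ^(-1) = ρ.
(Structurally, K here is isomorphic to the cyclic group Z_6.)

ρ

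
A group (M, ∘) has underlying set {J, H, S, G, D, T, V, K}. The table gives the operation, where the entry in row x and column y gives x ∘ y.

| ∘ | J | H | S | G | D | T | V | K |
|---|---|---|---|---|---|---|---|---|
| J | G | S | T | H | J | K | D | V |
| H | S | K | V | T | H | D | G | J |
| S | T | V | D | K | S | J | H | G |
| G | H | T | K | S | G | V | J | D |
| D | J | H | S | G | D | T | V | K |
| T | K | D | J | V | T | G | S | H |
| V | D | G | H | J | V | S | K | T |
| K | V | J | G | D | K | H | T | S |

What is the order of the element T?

The identity element is D (its row matches the header).
T^1 = T
T^2 = T ∘ T = G
T^3 = G ∘ T = V
T^4 = V ∘ T = S
T^5 = S ∘ T = J
T^6 = J ∘ T = K
T^7 = K ∘ T = H
T^8 = H ∘ T = D
The first power of T equal to the identity is T^8, so ord(T) = 8.

8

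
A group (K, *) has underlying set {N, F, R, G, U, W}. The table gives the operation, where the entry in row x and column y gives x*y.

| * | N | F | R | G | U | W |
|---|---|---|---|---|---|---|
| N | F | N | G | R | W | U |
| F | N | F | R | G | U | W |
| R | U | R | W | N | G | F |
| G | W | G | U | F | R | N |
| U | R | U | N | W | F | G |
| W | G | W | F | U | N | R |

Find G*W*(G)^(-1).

The identity is F. In row G, the entry F sits in column G, so G^(-1) = G.
G*W = N
N*G = R

R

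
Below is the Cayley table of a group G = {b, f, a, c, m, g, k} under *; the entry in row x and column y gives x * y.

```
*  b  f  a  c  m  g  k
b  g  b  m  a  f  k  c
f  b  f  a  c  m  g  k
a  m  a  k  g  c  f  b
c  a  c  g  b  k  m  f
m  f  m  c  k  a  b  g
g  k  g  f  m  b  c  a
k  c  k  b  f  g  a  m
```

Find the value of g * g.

Read row g, column g: g * g = c.

c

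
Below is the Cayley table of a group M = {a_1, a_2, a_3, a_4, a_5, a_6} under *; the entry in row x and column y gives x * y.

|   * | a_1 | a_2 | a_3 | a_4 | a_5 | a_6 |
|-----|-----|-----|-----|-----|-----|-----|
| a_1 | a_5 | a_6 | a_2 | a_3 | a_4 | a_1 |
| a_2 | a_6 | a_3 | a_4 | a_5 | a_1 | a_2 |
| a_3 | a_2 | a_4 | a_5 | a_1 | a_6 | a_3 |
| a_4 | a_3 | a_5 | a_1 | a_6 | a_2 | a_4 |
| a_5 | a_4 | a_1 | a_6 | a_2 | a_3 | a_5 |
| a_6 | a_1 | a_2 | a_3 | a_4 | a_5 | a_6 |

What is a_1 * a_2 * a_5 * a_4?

a_1 * a_2 = a_6
a_6 * a_5 = a_5
a_5 * a_4 = a_2

a_2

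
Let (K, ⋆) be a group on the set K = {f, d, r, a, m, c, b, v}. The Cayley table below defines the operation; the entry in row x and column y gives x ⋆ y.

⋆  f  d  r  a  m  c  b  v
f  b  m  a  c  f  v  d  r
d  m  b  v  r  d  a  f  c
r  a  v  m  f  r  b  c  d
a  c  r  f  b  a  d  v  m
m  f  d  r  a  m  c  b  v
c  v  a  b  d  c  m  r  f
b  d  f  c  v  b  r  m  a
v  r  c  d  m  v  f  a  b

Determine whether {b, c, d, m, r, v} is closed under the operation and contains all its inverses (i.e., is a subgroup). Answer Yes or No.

v ⋆ b = a, which is not in {b, c, d, m, r, v}.
The subset is not closed under ⋆, so it is not a subgroup.

No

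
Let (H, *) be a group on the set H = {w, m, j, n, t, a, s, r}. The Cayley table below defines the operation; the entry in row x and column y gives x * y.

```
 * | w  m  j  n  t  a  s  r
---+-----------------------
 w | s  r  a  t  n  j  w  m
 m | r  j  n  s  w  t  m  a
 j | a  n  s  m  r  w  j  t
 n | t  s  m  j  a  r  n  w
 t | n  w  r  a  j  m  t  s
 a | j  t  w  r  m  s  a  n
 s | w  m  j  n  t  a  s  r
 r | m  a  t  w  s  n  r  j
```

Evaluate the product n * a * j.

n * a = r
r * j = t

t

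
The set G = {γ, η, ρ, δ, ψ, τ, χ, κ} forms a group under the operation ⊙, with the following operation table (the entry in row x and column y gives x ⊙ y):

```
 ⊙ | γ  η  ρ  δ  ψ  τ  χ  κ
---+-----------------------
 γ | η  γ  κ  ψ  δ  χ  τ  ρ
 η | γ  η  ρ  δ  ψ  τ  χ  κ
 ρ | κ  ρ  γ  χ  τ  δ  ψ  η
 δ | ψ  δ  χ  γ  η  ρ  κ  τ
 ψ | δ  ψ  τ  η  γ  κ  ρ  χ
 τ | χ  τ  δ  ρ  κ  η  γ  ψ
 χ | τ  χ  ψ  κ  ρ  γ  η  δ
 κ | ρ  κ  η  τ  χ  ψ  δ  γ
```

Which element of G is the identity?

The identity e satisfies e ⊙ x = x for all x, so its row in the table reproduces the column headers.
Row η reads: γ, η, ρ, δ, ψ, τ, χ, κ — exactly the header order. So η is the identity.

η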